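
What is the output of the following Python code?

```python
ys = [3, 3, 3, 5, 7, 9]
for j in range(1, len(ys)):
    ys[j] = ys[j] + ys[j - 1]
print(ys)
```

j=1: ys[1] = 3+3 = 6 → [3, 6, 3, 5, 7, 9]
j=2: ys[2] = 3+6 = 9 → [3, 6, 9, 5, 7, 9]
j=3: ys[3] = 5+9 = 14 → [3, 6, 9, 14, 7, 9]
j=4: ys[4] = 7+14 = 21 → [3, 6, 9, 14, 21, 9]
j=5: ys[5] = 9+21 = 30 → [3, 6, 9, 14, 21, 30]

[3, 6, 9, 14, 21, 30]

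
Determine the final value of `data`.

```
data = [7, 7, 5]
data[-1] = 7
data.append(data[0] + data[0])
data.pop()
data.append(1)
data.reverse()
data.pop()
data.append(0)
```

data[-1] = 7 → [7, 7, 7]
append data[0]+data[0] = 7+7 = 14 → [7, 7, 7, 14]
pop() removes 14 → [7, 7, 7]
append 1 → [7, 7, 7, 1]
reverse → [1, 7, 7, 7]
pop() removes 7 → [1, 7, 7]
append 0 → [1, 7, 7, 0]

[1, 7, 7, 0]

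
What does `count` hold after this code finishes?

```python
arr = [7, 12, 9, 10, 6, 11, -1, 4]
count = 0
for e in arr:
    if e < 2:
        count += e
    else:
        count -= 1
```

-8

e=7: not <2, count = 0-1 = -1
e=12: not <2, count = (-1)-1 = -2
e=9: not <2, count = (-2)-1 = -3
e=10: not <2, count = (-3)-1 = -4
e=6: not <2, count = (-4)-1 = -5
e=11: not <2, count = (-5)-1 = -6
e=-1: <2, count = (-6)+(-1) = -7
e=4: not <2, count = (-7)-1 = -8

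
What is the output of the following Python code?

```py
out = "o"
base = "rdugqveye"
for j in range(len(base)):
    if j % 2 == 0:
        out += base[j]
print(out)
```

j=0: add 'r' → 'or'
j=1: skip
j=2: add 'u' → 'oru'
j=3: skip
j=4: add 'q' → 'oruq'
j=5: skip
j=6: add 'e' → 'oruqe'
j=7: skip
j=8: add 'e' → 'oruqee'

oruqee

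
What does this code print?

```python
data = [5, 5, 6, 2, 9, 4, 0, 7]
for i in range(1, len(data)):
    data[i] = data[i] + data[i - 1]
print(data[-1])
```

38

i=1: data[1] = 5+5 = 10 → [5, 10, 6, 2, 9, 4, 0, 7]
i=2: data[2] = 6+10 = 16 → [5, 10, 16, 2, 9, 4, 0, 7]
i=3: data[3] = 2+16 = 18 → [5, 10, 16, 18, 9, 4, 0, 7]
i=4: data[4] = 9+18 = 27 → [5, 10, 16, 18, 27, 4, 0, 7]
i=5: data[5] = 4+27 = 31 → [5, 10, 16, 18, 27, 31, 0, 7]
i=6: data[6] = 0+31 = 31 → [5, 10, 16, 18, 27, 31, 31, 7]
i=7: data[7] = 7+31 = 38 → [5, 10, 16, 18, 27, 31, 31, 38]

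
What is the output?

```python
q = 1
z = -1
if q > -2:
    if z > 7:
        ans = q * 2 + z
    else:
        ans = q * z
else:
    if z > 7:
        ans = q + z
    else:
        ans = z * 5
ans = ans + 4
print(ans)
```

3

q=1, z=-1
q > -2 is True; z > 7 is False
→ ans = q * z = -1
ans = (-1)+4 = 3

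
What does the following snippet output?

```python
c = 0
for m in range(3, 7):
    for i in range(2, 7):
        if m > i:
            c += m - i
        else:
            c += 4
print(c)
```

m=3,i=2: 3>2, c = 0+1 = 1
m=3,i=3: not 3>3, c = 1+4 = 5
m=3,i=4: not 3>4, c = 5+4 = 9
m=3,i=5: not 3>5, c = 9+4 = 13
m=3,i=6: not 3>6, c = 13+4 = 17
m=4,i=2: 4>2, c = 17+2 = 19
m=4,i=3: 4>3, c = 19+1 = 20
m=4,i=4: not 4>4, c = 20+4 = 24
m=4,i=5: not 4>5, c = 24+4 = 28
m=4,i=6: not 4>6, c = 28+4 = 32
m=5,i=2: 5>2, c = 32+3 = 35
m=5,i=3: 5>3, c = 35+2 = 37
m=5,i=4: 5>4, c = 37+1 = 38
m=5,i=5: not 5>5, c = 38+4 = 42
m=5,i=6: not 5>6, c = 42+4 = 46
m=6,i=2: 6>2, c = 46+4 = 50
m=6,i=3: 6>3, c = 50+3 = 53
m=6,i=4: 6>4, c = 53+2 = 55
m=6,i=5: 6>5, c = 55+1 = 56
m=6,i=6: not 6>6, c = 56+4 = 60

60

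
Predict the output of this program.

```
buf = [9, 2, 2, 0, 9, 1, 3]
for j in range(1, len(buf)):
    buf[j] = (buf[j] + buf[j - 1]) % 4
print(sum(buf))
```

21

j=1: buf[1] = (2+9)%4 = 3 → [9, 3, 2, 0, 9, 1, 3]
j=2: buf[2] = (2+3)%4 = 1 → [9, 3, 1, 0, 9, 1, 3]
j=3: buf[3] = (0+1)%4 = 1 → [9, 3, 1, 1, 9, 1, 3]
j=4: buf[4] = (9+1)%4 = 2 → [9, 3, 1, 1, 2, 1, 3]
j=5: buf[5] = (1+2)%4 = 3 → [9, 3, 1, 1, 2, 3, 3]
j=6: buf[6] = (3+3)%4 = 2 → [9, 3, 1, 1, 2, 3, 2]
sum = 21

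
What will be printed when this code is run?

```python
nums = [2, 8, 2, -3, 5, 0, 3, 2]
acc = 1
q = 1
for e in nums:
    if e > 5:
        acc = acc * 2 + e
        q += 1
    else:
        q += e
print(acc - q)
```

-3

e=2: not >5; q=3
e=8: >5, acc = 1*2+8 = 10; q=4
e=2: not >5; q=6
e=-3: not >5; q=3
e=5: not >5; q=8
e=0: not >5; q=8
e=3: not >5; q=11
e=2: not >5; q=13
acc-q = 10-13 = -3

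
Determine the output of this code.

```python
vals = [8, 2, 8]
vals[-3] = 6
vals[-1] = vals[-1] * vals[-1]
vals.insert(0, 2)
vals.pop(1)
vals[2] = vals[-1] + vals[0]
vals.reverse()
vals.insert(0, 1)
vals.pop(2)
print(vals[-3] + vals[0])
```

2

vals[-3] = 6 → [6, 2, 8]
vals[-1] = vals[-1]*vals[-1] = 8*8 = 64 → [6, 2, 64]
insert 2 at 0 → [2, 6, 2, 64]
pop(1) removes 6 → [2, 2, 64]
vals[2] = vals[-1]+vals[0] = 64+2 = 66 → [2, 2, 66]
reverse → [66, 2, 2]
insert 1 at 0 → [1, 66, 2, 2]
pop(2) removes 2 → [1, 66, 2]
vals[-3]+vals[0] = 1+1 = 2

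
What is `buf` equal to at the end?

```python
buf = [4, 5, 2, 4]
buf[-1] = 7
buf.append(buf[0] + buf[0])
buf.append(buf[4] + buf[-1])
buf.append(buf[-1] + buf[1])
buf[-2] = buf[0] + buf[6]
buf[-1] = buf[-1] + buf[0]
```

[4, 5, 2, 7, 8, 25, 25]

buf[-1] = 7 → [4, 5, 2, 7]
append buf[0]+buf[0] = 4+4 = 8 → [4, 5, 2, 7, 8]
append buf[4]+buf[-1] = 8+8 = 16 → [4, 5, 2, 7, 8, 16]
append buf[-1]+buf[1] = 16+5 = 21 → [4, 5, 2, 7, 8, 16, 21]
buf[-2] = buf[0]+buf[6] = 4+21 = 25 → [4, 5, 2, 7, 8, 25, 21]
buf[-1] = buf[-1]+buf[0] = 21+4 = 25 → [4, 5, 2, 7, 8, 25, 25]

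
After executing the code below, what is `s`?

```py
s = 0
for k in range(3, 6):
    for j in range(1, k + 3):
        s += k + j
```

138

k=3,j=1: s = 0+4 = 4
k=3,j=2: s = 4+5 = 9
k=3,j=3: s = 9+6 = 15
k=3,j=4: s = 15+7 = 22
k=3,j=5: s = 22+8 = 30
k=4,j=1: s = 30+5 = 35
k=4,j=2: s = 35+6 = 41
k=4,j=3: s = 41+7 = 48
k=4,j=4: s = 48+8 = 56
k=4,j=5: s = 56+9 = 65
k=4,j=6: s = 65+10 = 75
k=5,j=1: s = 75+6 = 81
k=5,j=2: s = 81+7 = 88
k=5,j=3: s = 88+8 = 96
k=5,j=4: s = 96+9 = 105
k=5,j=5: s = 105+10 = 115
k=5,j=6: s = 115+11 = 126
k=5,j=7: s = 126+12 = 138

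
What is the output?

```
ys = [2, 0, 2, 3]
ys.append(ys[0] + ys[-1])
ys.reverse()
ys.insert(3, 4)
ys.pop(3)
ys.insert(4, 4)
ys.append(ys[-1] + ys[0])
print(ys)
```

append ys[0]+ys[-1] = 2+3 = 5 → [2, 0, 2, 3, 5]
reverse → [5, 3, 2, 0, 2]
insert 4 at 3 → [5, 3, 2, 4, 0, 2]
pop(3) removes 4 → [5, 3, 2, 0, 2]
insert 4 at 4 → [5, 3, 2, 0, 4, 2]
append ys[-1]+ys[0] = 2+5 = 7 → [5, 3, 2, 0, 4, 2, 7]

[5, 3, 2, 0, 4, 2, 7]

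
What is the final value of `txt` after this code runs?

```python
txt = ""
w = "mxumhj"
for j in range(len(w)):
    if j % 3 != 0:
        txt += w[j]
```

j=0: skip
j=1: add 'x' → 'x'
j=2: add 'u' → 'xu'
j=3: skip
j=4: add 'h' → 'xuh'
j=5: add 'j' → 'xuhj'

'xuhj'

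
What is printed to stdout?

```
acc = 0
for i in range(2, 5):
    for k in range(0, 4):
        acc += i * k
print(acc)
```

54

i=2,k=0: acc = 0+0 = 0
i=2,k=1: acc = 0+2 = 2
i=2,k=2: acc = 2+4 = 6
i=2,k=3: acc = 6+6 = 12
i=3,k=0: acc = 12+0 = 12
i=3,k=1: acc = 12+3 = 15
i=3,k=2: acc = 15+6 = 21
i=3,k=3: acc = 21+9 = 30
i=4,k=0: acc = 30+0 = 30
i=4,k=1: acc = 30+4 = 34
i=4,k=2: acc = 34+8 = 42
i=4,k=3: acc = 42+12 = 54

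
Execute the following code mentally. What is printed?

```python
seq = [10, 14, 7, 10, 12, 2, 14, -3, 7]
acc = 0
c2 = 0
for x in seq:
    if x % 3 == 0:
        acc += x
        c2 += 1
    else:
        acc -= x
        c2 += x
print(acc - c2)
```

-121

x=10: not %3==0, acc = 0-10 = -10; c2=10
x=14: not %3==0, acc = (-10)-14 = -24; c2=24
x=7: not %3==0, acc = (-24)-7 = -31; c2=31
x=10: not %3==0, acc = (-31)-10 = -41; c2=41
x=12: %3==0, acc = (-41)+12 = -29; c2=42
x=2: not %3==0, acc = (-29)-2 = -31; c2=44
x=14: not %3==0, acc = (-31)-14 = -45; c2=58
x=-3: %3==0, acc = (-45)+(-3) = -48; c2=59
x=7: not %3==0, acc = (-48)-7 = -55; c2=66
acc-c2 = (-55)-66 = -121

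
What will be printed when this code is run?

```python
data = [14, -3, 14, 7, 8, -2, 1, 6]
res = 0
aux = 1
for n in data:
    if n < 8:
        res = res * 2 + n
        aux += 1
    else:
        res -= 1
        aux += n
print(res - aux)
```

n=14: not <8, res = 0-1 = -1; aux=15
n=-3: <8, res = (-1)*2+(-3) = -5; aux=16
n=14: not <8, res = (-5)-1 = -6; aux=30
n=7: <8, res = (-6)*2+7 = -5; aux=31
n=8: not <8, res = (-5)-1 = -6; aux=39
n=-2: <8, res = (-6)*2+(-2) = -14; aux=40
n=1: <8, res = (-14)*2+1 = -27; aux=41
n=6: <8, res = (-27)*2+6 = -48; aux=42
res-aux = (-48)-42 = -90

-90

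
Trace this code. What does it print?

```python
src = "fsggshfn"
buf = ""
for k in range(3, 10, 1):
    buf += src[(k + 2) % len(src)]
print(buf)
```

hfnfsgg

k=3: add src[5]='h' → 'h'
k=4: add src[6]='f' → 'hf'
k=5: add src[7]='n' → 'hfn'
k=6: add src[0]='f' → 'hfnf'
k=7: add src[1]='s' → 'hfnfs'
k=8: add src[2]='g' → 'hfnfsg'
k=9: add src[3]='g' → 'hfnfsgg'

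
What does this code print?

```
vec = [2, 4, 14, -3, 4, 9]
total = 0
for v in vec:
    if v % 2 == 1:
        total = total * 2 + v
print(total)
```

v=2: not odd
v=4: not odd
v=14: not odd
v=-3: odd, total = 0*2+(-3) = -3
v=4: not odd
v=9: odd, total = (-3)*2+9 = 3

3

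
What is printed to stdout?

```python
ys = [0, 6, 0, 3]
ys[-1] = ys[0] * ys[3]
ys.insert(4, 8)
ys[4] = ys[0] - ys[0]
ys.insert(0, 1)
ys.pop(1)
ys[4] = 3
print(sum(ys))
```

ys[-1] = ys[0]*ys[3] = 0*3 = 0 → [0, 6, 0, 0]
insert 8 at 4 → [0, 6, 0, 0, 8]
ys[4] = ys[0]-ys[0] = 0-0 = 0 → [0, 6, 0, 0, 0]
insert 1 at 0 → [1, 0, 6, 0, 0, 0]
pop(1) removes 0 → [1, 6, 0, 0, 0]
ys[4] = 3 → [1, 6, 0, 0, 3]
sum = 10

10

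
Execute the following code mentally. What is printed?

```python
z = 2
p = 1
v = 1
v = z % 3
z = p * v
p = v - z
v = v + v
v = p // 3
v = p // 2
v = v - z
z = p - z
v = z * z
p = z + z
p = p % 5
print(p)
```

v = 2%3 = 2
z = 1*2 = 2
p = 2-2 = 0
v = 2+2 = 4
v = 0//3 = 0
v = 0//2 = 0
v = 0-2 = -2
z = 0-2 = -2
v = (-2)*(-2) = 4
p = (-2)+(-2) = -4
p = (-4)%5 = 1

1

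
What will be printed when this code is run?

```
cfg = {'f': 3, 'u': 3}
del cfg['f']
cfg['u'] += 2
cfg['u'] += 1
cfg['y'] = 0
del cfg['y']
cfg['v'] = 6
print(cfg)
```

del 'f' → {'u': 3}
cfg['u'] = 3+2 = 5 → {'u': 5}
cfg['u'] = 5+1 = 6 → {'u': 6}
cfg['y'] = 0 → {'u': 6, 'y': 0}
del 'y' → {'u': 6}
cfg['v'] = 6 → {'u': 6, 'v': 6}

{'u': 6, 'v': 6}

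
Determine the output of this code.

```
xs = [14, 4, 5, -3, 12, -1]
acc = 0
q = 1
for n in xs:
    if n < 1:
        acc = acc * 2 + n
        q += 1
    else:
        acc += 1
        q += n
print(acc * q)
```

266

n=14: not <1, acc = 0+1 = 1; q=15
n=4: not <1, acc = 1+1 = 2; q=19
n=5: not <1, acc = 2+1 = 3; q=24
n=-3: <1, acc = 3*2+(-3) = 3; q=25
n=12: not <1, acc = 3+1 = 4; q=37
n=-1: <1, acc = 4*2+(-1) = 7; q=38
acc*q = 7*38 = 266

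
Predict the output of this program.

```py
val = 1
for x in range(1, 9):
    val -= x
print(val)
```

x=1: val = 1-1 = 0
x=2: val = 0-2 = -2
x=3: val = (-2)-3 = -5
x=4: val = (-5)-4 = -9
x=5: val = (-9)-5 = -14
x=6: val = (-14)-6 = -20
x=7: val = (-20)-7 = -27
x=8: val = (-27)-8 = -35

-35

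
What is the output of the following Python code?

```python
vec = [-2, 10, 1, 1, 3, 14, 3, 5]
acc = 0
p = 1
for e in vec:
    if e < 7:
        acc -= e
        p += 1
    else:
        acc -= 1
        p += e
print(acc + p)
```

18

e=-2: <7, acc = 0-(-2) = 2; p=2
e=10: not <7, acc = 2-1 = 1; p=12
e=1: <7, acc = 1-1 = 0; p=13
e=1: <7, acc = 0-1 = -1; p=14
e=3: <7, acc = (-1)-3 = -4; p=15
e=14: not <7, acc = (-4)-1 = -5; p=29
e=3: <7, acc = (-5)-3 = -8; p=30
e=5: <7, acc = (-8)-5 = -13; p=31
acc+p = (-13)+31 = 18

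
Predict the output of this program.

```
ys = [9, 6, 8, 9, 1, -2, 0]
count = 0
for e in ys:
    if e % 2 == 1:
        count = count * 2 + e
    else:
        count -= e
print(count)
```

e=9: odd, count = 0*2+9 = 9
e=6: not odd, count = 9-6 = 3
e=8: not odd, count = 3-8 = -5
e=9: odd, count = (-5)*2+9 = -1
e=1: odd, count = (-1)*2+1 = -1
e=-2: not odd, count = (-1)-(-2) = 1
e=0: not odd, count = 1-0 = 1

1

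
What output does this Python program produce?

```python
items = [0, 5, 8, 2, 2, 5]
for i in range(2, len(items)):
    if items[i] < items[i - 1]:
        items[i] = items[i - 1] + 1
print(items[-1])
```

11

i=2: 8>=5, unchanged → [0, 5, 8, 2, 2, 5]
i=3: 2<8, items[3] = 8+1 = 9 → [0, 5, 8, 9, 2, 5]
i=4: 2<9, items[4] = 9+1 = 10 → [0, 5, 8, 9, 10, 5]
i=5: 5<10, items[5] = 10+1 = 11 → [0, 5, 8, 9, 10, 11]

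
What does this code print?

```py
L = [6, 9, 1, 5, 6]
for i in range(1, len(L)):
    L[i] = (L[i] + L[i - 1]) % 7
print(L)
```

[6, 1, 2, 0, 6]

i=1: L[1] = (9+6)%7 = 1 → [6, 1, 1, 5, 6]
i=2: L[2] = (1+1)%7 = 2 → [6, 1, 2, 5, 6]
i=3: L[3] = (5+2)%7 = 0 → [6, 1, 2, 0, 6]
i=4: L[4] = (6+0)%7 = 6 → [6, 1, 2, 0, 6]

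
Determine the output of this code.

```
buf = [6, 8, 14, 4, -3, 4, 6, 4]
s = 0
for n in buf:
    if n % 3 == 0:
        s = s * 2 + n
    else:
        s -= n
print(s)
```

-92

n=6: %3==0, s = 0*2+6 = 6
n=8: not %3==0, s = 6-8 = -2
n=14: not %3==0, s = (-2)-14 = -16
n=4: not %3==0, s = (-16)-4 = -20
n=-3: %3==0, s = (-20)*2+(-3) = -43
n=4: not %3==0, s = (-43)-4 = -47
n=6: %3==0, s = (-47)*2+6 = -88
n=4: not %3==0, s = (-88)-4 = -92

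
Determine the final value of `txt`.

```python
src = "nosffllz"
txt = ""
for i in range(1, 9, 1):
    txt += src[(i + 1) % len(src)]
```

i=1: add src[2]='s' → 's'
i=2: add src[3]='f' → 'sf'
i=3: add src[4]='f' → 'sff'
i=4: add src[5]='l' → 'sffl'
i=5: add src[6]='l' → 'sffll'
i=6: add src[7]='z' → 'sffllz'
i=7: add src[0]='n' → 'sffllzn'
i=8: add src[1]='o' → 'sffllzno'

'sffllzno'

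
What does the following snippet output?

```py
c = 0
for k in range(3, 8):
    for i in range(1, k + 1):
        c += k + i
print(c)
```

215

k=3,i=1: c = 0+4 = 4
k=3,i=2: c = 4+5 = 9
k=3,i=3: c = 9+6 = 15
k=4,i=1: c = 15+5 = 20
k=4,i=2: c = 20+6 = 26
k=4,i=3: c = 26+7 = 33
k=4,i=4: c = 33+8 = 41
k=5,i=1: c = 41+6 = 47
k=5,i=2: c = 47+7 = 54
k=5,i=3: c = 54+8 = 62
k=5,i=4: c = 62+9 = 71
k=5,i=5: c = 71+10 = 81
k=6,i=1: c = 81+7 = 88
k=6,i=2: c = 88+8 = 96
k=6,i=3: c = 96+9 = 105
k=6,i=4: c = 105+10 = 115
k=6,i=5: c = 115+11 = 126
k=6,i=6: c = 126+12 = 138
k=7,i=1: c = 138+8 = 146
k=7,i=2: c = 146+9 = 155
k=7,i=3: c = 155+10 = 165
k=7,i=4: c = 165+11 = 176
k=7,i=5: c = 176+12 = 188
k=7,i=6: c = 188+13 = 201
k=7,i=7: c = 201+14 = 215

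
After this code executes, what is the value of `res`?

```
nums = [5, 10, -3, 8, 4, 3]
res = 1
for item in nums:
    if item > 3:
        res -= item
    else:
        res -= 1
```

-28

item=5: >3, res = 1-5 = -4
item=10: >3, res = (-4)-10 = -14
item=-3: not >3, res = (-14)-1 = -15
item=8: >3, res = (-15)-8 = -23
item=4: >3, res = (-23)-4 = -27
item=3: not >3, res = (-27)-1 = -28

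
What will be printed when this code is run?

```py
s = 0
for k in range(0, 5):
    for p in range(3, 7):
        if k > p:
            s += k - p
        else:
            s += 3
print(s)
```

k=0,p=3: not 0>3, s = 0+3 = 3
k=0,p=4: not 0>4, s = 3+3 = 6
k=0,p=5: not 0>5, s = 6+3 = 9
k=0,p=6: not 0>6, s = 9+3 = 12
k=1,p=3: not 1>3, s = 12+3 = 15
k=1,p=4: not 1>4, s = 15+3 = 18
k=1,p=5: not 1>5, s = 18+3 = 21
k=1,p=6: not 1>6, s = 21+3 = 24
k=2,p=3: not 2>3, s = 24+3 = 27
k=2,p=4: not 2>4, s = 27+3 = 30
k=2,p=5: not 2>5, s = 30+3 = 33
k=2,p=6: not 2>6, s = 33+3 = 36
k=3,p=3: not 3>3, s = 36+3 = 39
k=3,p=4: not 3>4, s = 39+3 = 42
k=3,p=5: not 3>5, s = 42+3 = 45
k=3,p=6: not 3>6, s = 45+3 = 48
k=4,p=3: 4>3, s = 48+1 = 49
k=4,p=4: not 4>4, s = 49+3 = 52
k=4,p=5: not 4>5, s = 52+3 = 55
k=4,p=6: not 4>6, s = 55+3 = 58

58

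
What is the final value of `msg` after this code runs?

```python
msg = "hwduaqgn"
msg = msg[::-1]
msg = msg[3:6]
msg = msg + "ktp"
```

reverse → 'ngqaudwh'
slice [3:6] → 'aud'
+ 'ktp' → 'audktp'

'audktp'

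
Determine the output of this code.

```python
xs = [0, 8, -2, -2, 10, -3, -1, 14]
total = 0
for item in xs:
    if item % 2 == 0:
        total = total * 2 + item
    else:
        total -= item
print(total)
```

146

item=0: even, total = 0*2+0 = 0
item=8: even, total = 0*2+8 = 8
item=-2: even, total = 8*2+(-2) = 14
item=-2: even, total = 14*2+(-2) = 26
item=10: even, total = 26*2+10 = 62
item=-3: not even, total = 62-(-3) = 65
item=-1: not even, total = 65-(-1) = 66
item=14: even, total = 66*2+14 = 146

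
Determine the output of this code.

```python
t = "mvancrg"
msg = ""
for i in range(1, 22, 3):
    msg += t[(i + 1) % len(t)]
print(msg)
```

i=1: add t[2]='a' → 'a'
i=4: add t[5]='r' → 'ar'
i=7: add t[1]='v' → 'arv'
i=10: add t[4]='c' → 'arvc'
i=13: add t[0]='m' → 'arvcm'
i=16: add t[3]='n' → 'arvcmn'
i=19: add t[6]='g' → 'arvcmng'

arvcmng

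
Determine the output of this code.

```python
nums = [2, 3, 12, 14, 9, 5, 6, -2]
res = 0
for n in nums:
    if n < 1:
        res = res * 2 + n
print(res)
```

-2

n=2: not <1
n=3: not <1
n=12: not <1
n=14: not <1
n=9: not <1
n=5: not <1
n=6: not <1
n=-2: <1, res = 0*2+(-2) = -2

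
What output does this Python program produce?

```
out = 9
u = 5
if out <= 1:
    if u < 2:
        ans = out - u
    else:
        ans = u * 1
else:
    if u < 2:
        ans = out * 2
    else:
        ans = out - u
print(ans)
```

out=9, u=5
out <= 1 is False; u < 2 is False
→ ans = out - u = 4

4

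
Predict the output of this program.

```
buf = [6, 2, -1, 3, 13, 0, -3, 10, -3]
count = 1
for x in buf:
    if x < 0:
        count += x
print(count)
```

-6

x=6: not <0
x=2: not <0
x=-1: <0, count = 1+(-1) = 0
x=3: not <0
x=13: not <0
x=0: not <0
x=-3: <0, count = 0+(-3) = -3
x=10: not <0
x=-3: <0, count = (-3)+(-3) = -6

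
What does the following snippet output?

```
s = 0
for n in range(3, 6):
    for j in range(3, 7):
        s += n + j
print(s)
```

102

n=3,j=3: s = 0+6 = 6
n=3,j=4: s = 6+7 = 13
n=3,j=5: s = 13+8 = 21
n=3,j=6: s = 21+9 = 30
n=4,j=3: s = 30+7 = 37
n=4,j=4: s = 37+8 = 45
n=4,j=5: s = 45+9 = 54
n=4,j=6: s = 54+10 = 64
n=5,j=3: s = 64+8 = 72
n=5,j=4: s = 72+9 = 81
n=5,j=5: s = 81+10 = 91
n=5,j=6: s = 91+11 = 102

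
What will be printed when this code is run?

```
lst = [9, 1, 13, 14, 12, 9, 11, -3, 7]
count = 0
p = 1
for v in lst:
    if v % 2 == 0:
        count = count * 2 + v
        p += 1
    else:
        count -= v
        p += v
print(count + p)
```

v=9: not even, count = 0-9 = -9; p=10
v=1: not even, count = (-9)-1 = -10; p=11
v=13: not even, count = (-10)-13 = -23; p=24
v=14: even, count = (-23)*2+14 = -32; p=25
v=12: even, count = (-32)*2+12 = -52; p=26
v=9: not even, count = (-52)-9 = -61; p=35
v=11: not even, count = (-61)-11 = -72; p=46
v=-3: not even, count = (-72)-(-3) = -69; p=43
v=7: not even, count = (-69)-7 = -76; p=50
count+p = (-76)+50 = -26

-26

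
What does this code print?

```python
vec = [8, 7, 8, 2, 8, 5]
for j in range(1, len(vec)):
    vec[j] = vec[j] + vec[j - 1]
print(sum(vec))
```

j=1: vec[1] = 7+8 = 15 → [8, 15, 8, 2, 8, 5]
j=2: vec[2] = 8+15 = 23 → [8, 15, 23, 2, 8, 5]
j=3: vec[3] = 2+23 = 25 → [8, 15, 23, 25, 8, 5]
j=4: vec[4] = 8+25 = 33 → [8, 15, 23, 25, 33, 5]
j=5: vec[5] = 5+33 = 38 → [8, 15, 23, 25, 33, 38]
sum = 142

142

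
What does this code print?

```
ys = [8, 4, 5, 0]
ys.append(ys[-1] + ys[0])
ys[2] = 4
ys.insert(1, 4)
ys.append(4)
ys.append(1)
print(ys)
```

[8, 4, 4, 4, 0, 8, 4, 1]

append ys[-1]+ys[0] = 0+8 = 8 → [8, 4, 5, 0, 8]
ys[2] = 4 → [8, 4, 4, 0, 8]
insert 4 at 1 → [8, 4, 4, 4, 0, 8]
append 4 → [8, 4, 4, 4, 0, 8, 4]
append 1 → [8, 4, 4, 4, 0, 8, 4, 1]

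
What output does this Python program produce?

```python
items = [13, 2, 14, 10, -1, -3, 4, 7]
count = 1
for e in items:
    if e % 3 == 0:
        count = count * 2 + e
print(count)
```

e=13: not %3==0
e=2: not %3==0
e=14: not %3==0
e=10: not %3==0
e=-1: not %3==0
e=-3: %3==0, count = 1*2+(-3) = -1
e=4: not %3==0
e=7: not %3==0

-1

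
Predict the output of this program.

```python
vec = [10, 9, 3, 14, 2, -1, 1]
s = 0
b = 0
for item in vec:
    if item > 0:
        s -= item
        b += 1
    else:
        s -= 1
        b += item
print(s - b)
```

item=10: >0, s = 0-10 = -10; b=1
item=9: >0, s = (-10)-9 = -19; b=2
item=3: >0, s = (-19)-3 = -22; b=3
item=14: >0, s = (-22)-14 = -36; b=4
item=2: >0, s = (-36)-2 = -38; b=5
item=-1: not >0, s = (-38)-1 = -39; b=4
item=1: >0, s = (-39)-1 = -40; b=5
s-b = (-40)-5 = -45

-45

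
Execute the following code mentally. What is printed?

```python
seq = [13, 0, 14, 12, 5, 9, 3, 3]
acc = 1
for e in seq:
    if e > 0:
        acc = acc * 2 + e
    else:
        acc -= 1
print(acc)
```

e=13: >0, acc = 1*2+13 = 15
e=0: not >0, acc = 15-1 = 14
e=14: >0, acc = 14*2+14 = 42
e=12: >0, acc = 42*2+12 = 96
e=5: >0, acc = 96*2+5 = 197
e=9: >0, acc = 197*2+9 = 403
e=3: >0, acc = 403*2+3 = 809
e=3: >0, acc = 809*2+3 = 1621

1621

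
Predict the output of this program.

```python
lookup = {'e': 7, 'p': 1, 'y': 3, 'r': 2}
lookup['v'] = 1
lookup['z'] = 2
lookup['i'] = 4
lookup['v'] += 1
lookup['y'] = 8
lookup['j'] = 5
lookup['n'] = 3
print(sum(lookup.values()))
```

34

lookup['v'] = 1 → {'e': 7, 'p': 1, 'y': 3, 'r': 2, 'v': 1}
lookup['z'] = 2 → {'e': 7, 'p': 1, 'y': 3, 'r': 2, 'v': 1, 'z': 2}
lookup['i'] = 4 → {'e': 7, 'p': 1, 'y': 3, 'r': 2, 'v': 1, 'z': 2, 'i': 4}
lookup['v'] = 1+1 = 2 → {'e': 7, 'p': 1, 'y': 3, 'r': 2, 'v': 2, 'z': 2, 'i': 4}
lookup['y'] = 8 → {'e': 7, 'p': 1, 'y': 8, 'r': 2, 'v': 2, 'z': 2, 'i': 4}
lookup['j'] = 5 → {'e': 7, 'p': 1, 'y': 8, 'r': 2, 'v': 2, 'z': 2, 'i': 4, 'j': 5}
lookup['n'] = 3 → {'e': 7, 'p': 1, 'y': 8, 'r': 2, 'v': 2, 'z': 2, 'i': 4, 'j': 5, 'n': 3}
sum of values = 34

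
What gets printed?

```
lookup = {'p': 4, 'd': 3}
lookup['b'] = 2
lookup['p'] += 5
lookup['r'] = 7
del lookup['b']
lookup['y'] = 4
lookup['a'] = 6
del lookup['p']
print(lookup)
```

lookup['b'] = 2 → {'p': 4, 'd': 3, 'b': 2}
lookup['p'] = 4+5 = 9 → {'p': 9, 'd': 3, 'b': 2}
lookup['r'] = 7 → {'p': 9, 'd': 3, 'b': 2, 'r': 7}
del 'b' → {'p': 9, 'd': 3, 'r': 7}
lookup['y'] = 4 → {'p': 9, 'd': 3, 'r': 7, 'y': 4}
lookup['a'] = 6 → {'p': 9, 'd': 3, 'r': 7, 'y': 4, 'a': 6}
del 'p' → {'d': 3, 'r': 7, 'y': 4, 'a': 6}

{'d': 3, 'r': 7, 'y': 4, 'a': 6}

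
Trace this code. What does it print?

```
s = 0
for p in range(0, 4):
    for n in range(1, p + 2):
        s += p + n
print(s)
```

40

p=0,n=1: s = 0+1 = 1
p=1,n=1: s = 1+2 = 3
p=1,n=2: s = 3+3 = 6
p=2,n=1: s = 6+3 = 9
p=2,n=2: s = 9+4 = 13
p=2,n=3: s = 13+5 = 18
p=3,n=1: s = 18+4 = 22
p=3,n=2: s = 22+5 = 27
p=3,n=3: s = 27+6 = 33
p=3,n=4: s = 33+7 = 40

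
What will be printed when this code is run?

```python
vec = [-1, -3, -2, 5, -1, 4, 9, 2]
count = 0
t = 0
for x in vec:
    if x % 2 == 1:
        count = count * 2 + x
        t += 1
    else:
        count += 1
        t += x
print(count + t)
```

x=-1: odd, count = 0*2+(-1) = -1; t=1
x=-3: odd, count = (-1)*2+(-3) = -5; t=2
x=-2: not odd, count = (-5)+1 = -4; t=0
x=5: odd, count = (-4)*2+5 = -3; t=1
x=-1: odd, count = (-3)*2+(-1) = -7; t=2
x=4: not odd, count = (-7)+1 = -6; t=6
x=9: odd, count = (-6)*2+9 = -3; t=7
x=2: not odd, count = (-3)+1 = -2; t=9
count+t = (-2)+9 = 7

7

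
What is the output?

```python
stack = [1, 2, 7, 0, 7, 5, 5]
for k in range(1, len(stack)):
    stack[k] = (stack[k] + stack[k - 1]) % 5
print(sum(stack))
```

k=1: stack[1] = (2+1)%5 = 3 → [1, 3, 7, 0, 7, 5, 5]
k=2: stack[2] = (7+3)%5 = 0 → [1, 3, 0, 0, 7, 5, 5]
k=3: stack[3] = (0+0)%5 = 0 → [1, 3, 0, 0, 7, 5, 5]
k=4: stack[4] = (7+0)%5 = 2 → [1, 3, 0, 0, 2, 5, 5]
k=5: stack[5] = (5+2)%5 = 2 → [1, 3, 0, 0, 2, 2, 5]
k=6: stack[6] = (5+2)%5 = 2 → [1, 3, 0, 0, 2, 2, 2]
sum = 10

10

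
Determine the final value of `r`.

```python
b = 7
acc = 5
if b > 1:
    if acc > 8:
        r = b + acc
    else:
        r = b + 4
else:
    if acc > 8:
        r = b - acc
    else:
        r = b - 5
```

b=7, acc=5
b > 1 is True; acc > 8 is False
→ r = b + 4 = 11

11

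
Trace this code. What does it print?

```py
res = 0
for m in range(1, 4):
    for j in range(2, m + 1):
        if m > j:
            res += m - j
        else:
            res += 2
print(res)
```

5

m=2,j=2: not 2>2, res = 0+2 = 2
m=3,j=2: 3>2, res = 2+1 = 3
m=3,j=3: not 3>3, res = 3+2 = 5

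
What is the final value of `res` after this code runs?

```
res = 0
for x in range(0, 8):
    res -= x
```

-28

x=0: res = 0-0 = 0
x=1: res = 0-1 = -1
x=2: res = (-1)-2 = -3
x=3: res = (-3)-3 = -6
x=4: res = (-6)-4 = -10
x=5: res = (-10)-5 = -15
x=6: res = (-15)-6 = -21
x=7: res = (-21)-7 = -28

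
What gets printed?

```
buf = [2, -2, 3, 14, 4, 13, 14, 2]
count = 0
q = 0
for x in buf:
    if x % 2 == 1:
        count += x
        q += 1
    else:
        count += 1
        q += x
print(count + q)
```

x=2: not odd, count = 0+1 = 1; q=2
x=-2: not odd, count = 1+1 = 2; q=0
x=3: odd, count = 2+3 = 5; q=1
x=14: not odd, count = 5+1 = 6; q=15
x=4: not odd, count = 6+1 = 7; q=19
x=13: odd, count = 7+13 = 20; q=20
x=14: not odd, count = 20+1 = 21; q=34
x=2: not odd, count = 21+1 = 22; q=36
count+q = 22+36 = 58

58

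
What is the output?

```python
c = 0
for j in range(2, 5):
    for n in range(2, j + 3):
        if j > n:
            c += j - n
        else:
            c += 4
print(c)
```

40

j=2,n=2: not 2>2, c = 0+4 = 4
j=2,n=3: not 2>3, c = 4+4 = 8
j=2,n=4: not 2>4, c = 8+4 = 12
j=3,n=2: 3>2, c = 12+1 = 13
j=3,n=3: not 3>3, c = 13+4 = 17
j=3,n=4: not 3>4, c = 17+4 = 21
j=3,n=5: not 3>5, c = 21+4 = 25
j=4,n=2: 4>2, c = 25+2 = 27
j=4,n=3: 4>3, c = 27+1 = 28
j=4,n=4: not 4>4, c = 28+4 = 32
j=4,n=5: not 4>5, c = 32+4 = 36
j=4,n=6: not 4>6, c = 36+4 = 40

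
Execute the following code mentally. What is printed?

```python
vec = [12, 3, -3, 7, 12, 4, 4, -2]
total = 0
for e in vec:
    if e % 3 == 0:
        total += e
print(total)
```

e=12: %3==0, total = 0+12 = 12
e=3: %3==0, total = 12+3 = 15
e=-3: %3==0, total = 15+(-3) = 12
e=7: not %3==0
e=12: %3==0, total = 12+12 = 24
e=4: not %3==0
e=4: not %3==0
e=-2: not %3==0

24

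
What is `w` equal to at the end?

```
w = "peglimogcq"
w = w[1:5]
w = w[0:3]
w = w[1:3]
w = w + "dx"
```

slice [1:5] → 'egli'
slice [0:3] → 'egl'
slice [1:3] → 'gl'
+ 'dx' → 'gldx'

'gldx'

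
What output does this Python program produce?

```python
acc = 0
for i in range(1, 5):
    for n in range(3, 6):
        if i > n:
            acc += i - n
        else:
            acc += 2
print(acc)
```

i=1,n=3: not 1>3, acc = 0+2 = 2
i=1,n=4: not 1>4, acc = 2+2 = 4
i=1,n=5: not 1>5, acc = 4+2 = 6
i=2,n=3: not 2>3, acc = 6+2 = 8
i=2,n=4: not 2>4, acc = 8+2 = 10
i=2,n=5: not 2>5, acc = 10+2 = 12
i=3,n=3: not 3>3, acc = 12+2 = 14
i=3,n=4: not 3>4, acc = 14+2 = 16
i=3,n=5: not 3>5, acc = 16+2 = 18
i=4,n=3: 4>3, acc = 18+1 = 19
i=4,n=4: not 4>4, acc = 19+2 = 21
i=4,n=5: not 4>5, acc = 21+2 = 23

23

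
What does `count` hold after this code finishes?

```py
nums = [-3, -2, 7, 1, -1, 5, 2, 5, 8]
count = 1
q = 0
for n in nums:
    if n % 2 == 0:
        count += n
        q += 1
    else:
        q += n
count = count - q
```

n=-3: not even; q=-3
n=-2: even, count = 1+(-2) = -1; q=-2
n=7: not even; q=5
n=1: not even; q=6
n=-1: not even; q=5
n=5: not even; q=10
n=2: even, count = (-1)+2 = 1; q=11
n=5: not even; q=16
n=8: even, count = 1+8 = 9; q=17
count-q = 9-17 = -8

-8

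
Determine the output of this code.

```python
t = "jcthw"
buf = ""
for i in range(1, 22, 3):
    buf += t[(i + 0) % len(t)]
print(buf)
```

cwtjhcw

i=1: add t[1]='c' → 'c'
i=4: add t[4]='w' → 'cw'
i=7: add t[2]='t' → 'cwt'
i=10: add t[0]='j' → 'cwtj'
i=13: add t[3]='h' → 'cwtjh'
i=16: add t[1]='c' → 'cwtjhc'
i=19: add t[4]='w' → 'cwtjhcw'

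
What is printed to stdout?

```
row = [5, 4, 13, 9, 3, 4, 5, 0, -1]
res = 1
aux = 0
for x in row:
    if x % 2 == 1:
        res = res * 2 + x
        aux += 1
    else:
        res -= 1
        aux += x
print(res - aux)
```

x=5: odd, res = 1*2+5 = 7; aux=1
x=4: not odd, res = 7-1 = 6; aux=5
x=13: odd, res = 6*2+13 = 25; aux=6
x=9: odd, res = 25*2+9 = 59; aux=7
x=3: odd, res = 59*2+3 = 121; aux=8
x=4: not odd, res = 121-1 = 120; aux=12
x=5: odd, res = 120*2+5 = 245; aux=13
x=0: not odd, res = 245-1 = 244; aux=13
x=-1: odd, res = 244*2+(-1) = 487; aux=14
res-aux = 487-14 = 473

473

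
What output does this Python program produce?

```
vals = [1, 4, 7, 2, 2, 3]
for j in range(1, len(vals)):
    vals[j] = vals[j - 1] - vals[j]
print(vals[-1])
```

-17

j=1: vals[1] = 1-4 = -3 → [1, -3, 7, 2, 2, 3]
j=2: vals[2] = (-3)-7 = -10 → [1, -3, -10, 2, 2, 3]
j=3: vals[3] = (-10)-2 = -12 → [1, -3, -10, -12, 2, 3]
j=4: vals[4] = (-12)-2 = -14 → [1, -3, -10, -12, -14, 3]
j=5: vals[5] = (-14)-3 = -17 → [1, -3, -10, -12, -14, -17]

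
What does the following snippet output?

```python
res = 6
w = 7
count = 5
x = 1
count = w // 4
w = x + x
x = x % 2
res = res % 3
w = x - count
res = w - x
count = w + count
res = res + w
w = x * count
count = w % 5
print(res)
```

-1

count = 7//4 = 1
w = 1+1 = 2
x = 1%2 = 1
res = 6%3 = 0
w = 1-1 = 0
res = 0-1 = -1
count = 0+1 = 1
res = (-1)+0 = -1
w = 1*1 = 1
count = 1%5 = 1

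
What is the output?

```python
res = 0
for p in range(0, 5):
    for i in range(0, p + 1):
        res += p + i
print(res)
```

p=0,i=0: res = 0+0 = 0
p=1,i=0: res = 0+1 = 1
p=1,i=1: res = 1+2 = 3
p=2,i=0: res = 3+2 = 5
p=2,i=1: res = 5+3 = 8
p=2,i=2: res = 8+4 = 12
p=3,i=0: res = 12+3 = 15
p=3,i=1: res = 15+4 = 19
p=3,i=2: res = 19+5 = 24
p=3,i=3: res = 24+6 = 30
p=4,i=0: res = 30+4 = 34
p=4,i=1: res = 34+5 = 39
p=4,i=2: res = 39+6 = 45
p=4,i=3: res = 45+7 = 52
p=4,i=4: res = 52+8 = 60

60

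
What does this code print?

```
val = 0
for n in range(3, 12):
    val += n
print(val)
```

63

n=3: val = 0+3 = 3
n=4: val = 3+4 = 7
n=5: val = 7+5 = 12
n=6: val = 12+6 = 18
n=7: val = 18+7 = 25
n=8: val = 25+8 = 33
n=9: val = 33+9 = 42
n=10: val = 42+10 = 52
n=11: val = 52+11 = 63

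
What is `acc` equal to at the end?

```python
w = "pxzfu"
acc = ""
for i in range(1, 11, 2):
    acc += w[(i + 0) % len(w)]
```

'xfpzu'

i=1: add w[1]='x' → 'x'
i=3: add w[3]='f' → 'xf'
i=5: add w[0]='p' → 'xfp'
i=7: add w[2]='z' → 'xfpz'
i=9: add w[4]='u' → 'xfpzu'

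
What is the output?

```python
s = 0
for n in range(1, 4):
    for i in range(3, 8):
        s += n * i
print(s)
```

150

n=1,i=3: s = 0+3 = 3
n=1,i=4: s = 3+4 = 7
n=1,i=5: s = 7+5 = 12
n=1,i=6: s = 12+6 = 18
n=1,i=7: s = 18+7 = 25
n=2,i=3: s = 25+6 = 31
n=2,i=4: s = 31+8 = 39
n=2,i=5: s = 39+10 = 49
n=2,i=6: s = 49+12 = 61
n=2,i=7: s = 61+14 = 75
n=3,i=3: s = 75+9 = 84
n=3,i=4: s = 84+12 = 96
n=3,i=5: s = 96+15 = 111
n=3,i=6: s = 111+18 = 129
n=3,i=7: s = 129+21 = 150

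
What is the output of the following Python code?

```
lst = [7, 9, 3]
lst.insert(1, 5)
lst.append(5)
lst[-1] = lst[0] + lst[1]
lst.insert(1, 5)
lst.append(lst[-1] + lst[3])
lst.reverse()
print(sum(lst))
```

insert 5 at 1 → [7, 5, 9, 3]
append 5 → [7, 5, 9, 3, 5]
lst[-1] = lst[0]+lst[1] = 7+5 = 12 → [7, 5, 9, 3, 12]
insert 5 at 1 → [7, 5, 5, 9, 3, 12]
append lst[-1]+lst[3] = 12+9 = 21 → [7, 5, 5, 9, 3, 12, 21]
reverse → [21, 12, 3, 9, 5, 5, 7]
sum = 62

62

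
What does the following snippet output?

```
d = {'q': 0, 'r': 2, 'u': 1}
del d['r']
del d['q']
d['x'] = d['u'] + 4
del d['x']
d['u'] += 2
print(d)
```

del 'r' → {'q': 0, 'u': 1}
del 'q' → {'u': 1}
d['x'] = d['u']+4 = 5 → {'u': 1, 'x': 5}
del 'x' → {'u': 1}
d['u'] = 1+2 = 3 → {'u': 3}

{'u': 3}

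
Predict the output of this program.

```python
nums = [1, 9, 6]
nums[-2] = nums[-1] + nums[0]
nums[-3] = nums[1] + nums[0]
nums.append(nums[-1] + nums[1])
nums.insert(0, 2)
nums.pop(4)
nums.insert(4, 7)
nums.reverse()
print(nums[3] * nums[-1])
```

16

nums[-2] = nums[-1]+nums[0] = 6+1 = 7 → [1, 7, 6]
nums[-3] = nums[1]+nums[0] = 7+1 = 8 → [8, 7, 6]
append nums[-1]+nums[1] = 6+7 = 13 → [8, 7, 6, 13]
insert 2 at 0 → [2, 8, 7, 6, 13]
pop(4) removes 13 → [2, 8, 7, 6]
insert 7 at 4 → [2, 8, 7, 6, 7]
reverse → [7, 6, 7, 8, 2]
nums[3]*nums[-1] = 8*2 = 16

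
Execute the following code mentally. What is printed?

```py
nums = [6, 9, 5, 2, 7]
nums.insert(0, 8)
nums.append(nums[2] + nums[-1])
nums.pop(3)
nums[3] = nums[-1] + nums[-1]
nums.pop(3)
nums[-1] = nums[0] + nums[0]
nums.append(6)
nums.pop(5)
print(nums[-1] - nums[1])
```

10

insert 8 at 0 → [8, 6, 9, 5, 2, 7]
append nums[2]+nums[-1] = 9+7 = 16 → [8, 6, 9, 5, 2, 7, 16]
pop(3) removes 5 → [8, 6, 9, 2, 7, 16]
nums[3] = nums[-1]+nums[-1] = 16+16 = 32 → [8, 6, 9, 32, 7, 16]
pop(3) removes 32 → [8, 6, 9, 7, 16]
nums[-1] = nums[0]+nums[0] = 8+8 = 16 → [8, 6, 9, 7, 16]
append 6 → [8, 6, 9, 7, 16, 6]
pop(5) removes 6 → [8, 6, 9, 7, 16]
nums[-1]-nums[1] = 16-6 = 10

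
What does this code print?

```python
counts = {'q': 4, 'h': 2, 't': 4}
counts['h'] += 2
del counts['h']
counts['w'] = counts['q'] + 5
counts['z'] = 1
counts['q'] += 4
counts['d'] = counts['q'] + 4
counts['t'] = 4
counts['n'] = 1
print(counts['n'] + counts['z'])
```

2

counts['h'] = 2+2 = 4 → {'q': 4, 'h': 4, 't': 4}
del 'h' → {'q': 4, 't': 4}
counts['w'] = counts['q']+5 = 9 → {'q': 4, 't': 4, 'w': 9}
counts['z'] = 1 → {'q': 4, 't': 4, 'w': 9, 'z': 1}
counts['q'] = 4+4 = 8 → {'q': 8, 't': 4, 'w': 9, 'z': 1}
counts['d'] = counts['q']+4 = 12 → {'q': 8, 't': 4, 'w': 9, 'z': 1, 'd': 12}
counts['t'] = 4 → {'q': 8, 't': 4, 'w': 9, 'z': 1, 'd': 12}
counts['n'] = 1 → {'q': 8, 't': 4, 'w': 9, 'z': 1, 'd': 12, 'n': 1}
counts['n']+counts['z'] = 1+1 = 2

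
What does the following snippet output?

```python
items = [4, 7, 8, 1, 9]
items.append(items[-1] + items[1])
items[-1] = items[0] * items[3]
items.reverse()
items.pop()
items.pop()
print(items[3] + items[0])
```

append items[-1]+items[1] = 9+7 = 16 → [4, 7, 8, 1, 9, 16]
items[-1] = items[0]*items[3] = 4*1 = 4 → [4, 7, 8, 1, 9, 4]
reverse → [4, 9, 1, 8, 7, 4]
pop() removes 4 → [4, 9, 1, 8, 7]
pop() removes 7 → [4, 9, 1, 8]
items[3]+items[0] = 8+4 = 12

12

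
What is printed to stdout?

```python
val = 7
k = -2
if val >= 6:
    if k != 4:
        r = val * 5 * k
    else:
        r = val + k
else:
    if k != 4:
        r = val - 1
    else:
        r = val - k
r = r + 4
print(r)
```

-66

val=7, k=-2
val >= 6 is True; k != 4 is True
→ r = val * 5 * k = -70
r = (-70)+4 = -66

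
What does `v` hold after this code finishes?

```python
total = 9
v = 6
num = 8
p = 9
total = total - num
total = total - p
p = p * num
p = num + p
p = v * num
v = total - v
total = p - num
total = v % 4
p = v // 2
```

total = 9-8 = 1
total = 1-9 = -8
p = 9*8 = 72
p = 8+72 = 80
p = 6*8 = 48
v = (-8)-6 = -14
total = 48-8 = 40
total = (-14)%4 = 2
p = (-14)//2 = -7

-14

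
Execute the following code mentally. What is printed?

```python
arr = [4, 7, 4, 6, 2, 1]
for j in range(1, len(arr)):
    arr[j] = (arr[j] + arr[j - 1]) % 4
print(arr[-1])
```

j=1: arr[1] = (7+4)%4 = 3 → [4, 3, 4, 6, 2, 1]
j=2: arr[2] = (4+3)%4 = 3 → [4, 3, 3, 6, 2, 1]
j=3: arr[3] = (6+3)%4 = 1 → [4, 3, 3, 1, 2, 1]
j=4: arr[4] = (2+1)%4 = 3 → [4, 3, 3, 1, 3, 1]
j=5: arr[5] = (1+3)%4 = 0 → [4, 3, 3, 1, 3, 0]

0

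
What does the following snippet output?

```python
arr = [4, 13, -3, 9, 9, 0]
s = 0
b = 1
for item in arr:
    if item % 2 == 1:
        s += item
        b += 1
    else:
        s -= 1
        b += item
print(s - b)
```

item=4: not odd, s = 0-1 = -1; b=5
item=13: odd, s = (-1)+13 = 12; b=6
item=-3: odd, s = 12+(-3) = 9; b=7
item=9: odd, s = 9+9 = 18; b=8
item=9: odd, s = 18+9 = 27; b=9
item=0: not odd, s = 27-1 = 26; b=9
s-b = 26-9 = 17

17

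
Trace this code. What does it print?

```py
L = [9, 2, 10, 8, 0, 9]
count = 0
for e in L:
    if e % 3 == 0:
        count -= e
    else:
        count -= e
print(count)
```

e=9: %3==0, count = 0-9 = -9
e=2: not %3==0, count = (-9)-2 = -11
e=10: not %3==0, count = (-11)-10 = -21
e=8: not %3==0, count = (-21)-8 = -29
e=0: %3==0, count = (-29)-0 = -29
e=9: %3==0, count = (-29)-9 = -38

-38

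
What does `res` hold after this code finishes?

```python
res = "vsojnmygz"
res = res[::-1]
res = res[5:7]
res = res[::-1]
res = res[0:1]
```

reverse → 'zgymnjosv'
slice [5:7] → 'jo'
reverse → 'oj'
slice [0:1] → 'o'

'o'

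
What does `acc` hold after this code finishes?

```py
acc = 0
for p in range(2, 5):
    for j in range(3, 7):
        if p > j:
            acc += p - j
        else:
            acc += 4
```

p=2,j=3: not 2>3, acc = 0+4 = 4
p=2,j=4: not 2>4, acc = 4+4 = 8
p=2,j=5: not 2>5, acc = 8+4 = 12
p=2,j=6: not 2>6, acc = 12+4 = 16
p=3,j=3: not 3>3, acc = 16+4 = 20
p=3,j=4: not 3>4, acc = 20+4 = 24
p=3,j=5: not 3>5, acc = 24+4 = 28
p=3,j=6: not 3>6, acc = 28+4 = 32
p=4,j=3: 4>3, acc = 32+1 = 33
p=4,j=4: not 4>4, acc = 33+4 = 37
p=4,j=5: not 4>5, acc = 37+4 = 41
p=4,j=6: not 4>6, acc = 41+4 = 45

45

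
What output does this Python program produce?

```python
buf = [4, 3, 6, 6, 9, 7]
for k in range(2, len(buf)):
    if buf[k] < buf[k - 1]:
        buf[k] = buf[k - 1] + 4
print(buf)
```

[4, 3, 6, 6, 9, 13]

k=2: 6>=3, unchanged → [4, 3, 6, 6, 9, 7]
k=3: 6>=6, unchanged → [4, 3, 6, 6, 9, 7]
k=4: 9>=6, unchanged → [4, 3, 6, 6, 9, 7]
k=5: 7<9, buf[5] = 9+4 = 13 → [4, 3, 6, 6, 9, 13]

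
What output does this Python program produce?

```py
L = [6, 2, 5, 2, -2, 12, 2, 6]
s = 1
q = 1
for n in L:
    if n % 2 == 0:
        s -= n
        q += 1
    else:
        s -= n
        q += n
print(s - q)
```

-45

n=6: even, s = 1-6 = -5; q=2
n=2: even, s = (-5)-2 = -7; q=3
n=5: not even, s = (-7)-5 = -12; q=8
n=2: even, s = (-12)-2 = -14; q=9
n=-2: even, s = (-14)-(-2) = -12; q=10
n=12: even, s = (-12)-12 = -24; q=11
n=2: even, s = (-24)-2 = -26; q=12
n=6: even, s = (-26)-6 = -32; q=13
s-q = (-32)-13 = -45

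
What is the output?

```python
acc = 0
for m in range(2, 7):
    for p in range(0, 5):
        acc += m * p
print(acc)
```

200

m=2,p=0: acc = 0+0 = 0
m=2,p=1: acc = 0+2 = 2
m=2,p=2: acc = 2+4 = 6
m=2,p=3: acc = 6+6 = 12
m=2,p=4: acc = 12+8 = 20
m=3,p=0: acc = 20+0 = 20
m=3,p=1: acc = 20+3 = 23
m=3,p=2: acc = 23+6 = 29
m=3,p=3: acc = 29+9 = 38
m=3,p=4: acc = 38+12 = 50
m=4,p=0: acc = 50+0 = 50
m=4,p=1: acc = 50+4 = 54
m=4,p=2: acc = 54+8 = 62
m=4,p=3: acc = 62+12 = 74
m=4,p=4: acc = 74+16 = 90
m=5,p=0: acc = 90+0 = 90
m=5,p=1: acc = 90+5 = 95
m=5,p=2: acc = 95+10 = 105
m=5,p=3: acc = 105+15 = 120
m=5,p=4: acc = 120+20 = 140
m=6,p=0: acc = 140+0 = 140
m=6,p=1: acc = 140+6 = 146
m=6,p=2: acc = 146+12 = 158
m=6,p=3: acc = 158+18 = 176
m=6,p=4: acc = 176+24 = 200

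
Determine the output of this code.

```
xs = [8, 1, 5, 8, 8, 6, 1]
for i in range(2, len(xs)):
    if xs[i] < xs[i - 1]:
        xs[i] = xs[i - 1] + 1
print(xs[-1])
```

i=2: 5>=1, unchanged → [8, 1, 5, 8, 8, 6, 1]
i=3: 8>=5, unchanged → [8, 1, 5, 8, 8, 6, 1]
i=4: 8>=8, unchanged → [8, 1, 5, 8, 8, 6, 1]
i=5: 6<8, xs[5] = 8+1 = 9 → [8, 1, 5, 8, 8, 9, 1]
i=6: 1<9, xs[6] = 9+1 = 10 → [8, 1, 5, 8, 8, 9, 10]

10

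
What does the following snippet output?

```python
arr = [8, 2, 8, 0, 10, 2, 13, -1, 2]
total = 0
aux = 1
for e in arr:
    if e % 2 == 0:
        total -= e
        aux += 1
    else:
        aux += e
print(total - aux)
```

-52

e=8: even, total = 0-8 = -8; aux=2
e=2: even, total = (-8)-2 = -10; aux=3
e=8: even, total = (-10)-8 = -18; aux=4
e=0: even, total = (-18)-0 = -18; aux=5
e=10: even, total = (-18)-10 = -28; aux=6
e=2: even, total = (-28)-2 = -30; aux=7
e=13: not even; aux=20
e=-1: not even; aux=19
e=2: even, total = (-30)-2 = -32; aux=20
total-aux = (-32)-20 = -52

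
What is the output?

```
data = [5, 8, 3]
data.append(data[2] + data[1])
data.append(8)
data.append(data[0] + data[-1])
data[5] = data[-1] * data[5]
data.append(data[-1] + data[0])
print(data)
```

append data[2]+data[1] = 3+8 = 11 → [5, 8, 3, 11]
append 8 → [5, 8, 3, 11, 8]
append data[0]+data[-1] = 5+8 = 13 → [5, 8, 3, 11, 8, 13]
data[5] = data[-1]*data[5] = 13*13 = 169 → [5, 8, 3, 11, 8, 169]
append data[-1]+data[0] = 169+5 = 174 → [5, 8, 3, 11, 8, 169, 174]

[5, 8, 3, 11, 8, 169, 174]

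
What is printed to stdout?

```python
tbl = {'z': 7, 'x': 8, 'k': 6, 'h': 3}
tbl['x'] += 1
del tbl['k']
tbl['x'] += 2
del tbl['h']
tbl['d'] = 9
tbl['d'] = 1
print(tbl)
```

{'z': 7, 'x': 11, 'd': 1}

tbl['x'] = 8+1 = 9 → {'z': 7, 'x': 9, 'k': 6, 'h': 3}
del 'k' → {'z': 7, 'x': 9, 'h': 3}
tbl['x'] = 9+2 = 11 → {'z': 7, 'x': 11, 'h': 3}
del 'h' → {'z': 7, 'x': 11}
tbl['d'] = 9 → {'z': 7, 'x': 11, 'd': 9}
tbl['d'] = 1 → {'z': 7, 'x': 11, 'd': 1}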